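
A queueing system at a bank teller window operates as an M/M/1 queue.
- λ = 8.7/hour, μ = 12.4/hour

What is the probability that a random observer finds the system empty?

ρ = λ/μ = 8.7/12.4 = 0.7016
P(0) = 1 - ρ = 1 - 0.7016 = 0.2984
The server is idle 29.84% of the time.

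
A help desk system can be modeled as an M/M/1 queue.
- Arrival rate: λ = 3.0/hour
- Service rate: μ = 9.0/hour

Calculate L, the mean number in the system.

ρ = λ/μ = 3.0/9.0 = 0.3333
For M/M/1: L = λ/(μ-λ)
L = 3.0/(9.0-3.0) = 3.0/6.00
L = 0.5000 tickets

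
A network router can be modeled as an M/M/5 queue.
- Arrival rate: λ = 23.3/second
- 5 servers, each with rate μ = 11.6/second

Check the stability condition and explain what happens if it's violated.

Stability requires ρ = λ/(cμ) < 1
ρ = 23.3/(5 × 11.6) = 23.3/58.00 = 0.4017
Since 0.4017 < 1, the system is STABLE.
The servers are busy 40.17% of the time.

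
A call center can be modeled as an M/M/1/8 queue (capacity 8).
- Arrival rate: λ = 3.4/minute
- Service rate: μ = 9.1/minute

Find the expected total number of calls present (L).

ρ = λ/μ = 3.4/9.1 = 0.37363
P₀ = (1-ρ)/(1-ρ^(K+1)) = (1-0.37363)/(1-0.37363^9) = 0.6264/0.9999 = 0.6265
P_K = P₀×ρ^K = 0.6265 × 0.37363^8 = 0.6265 × 0.0003798 = 0.0002379
L = ρ[1 - (K+1)ρ^K + Kρ^(K+1)] / [(1-ρ)(1-ρ^(K+1))]
L = 0.37363 × (1 - 9×0.0003798 + 8×0.0001419) / ((1 - 0.37363) × (1 - 0.0001419)) = 0.5952 calls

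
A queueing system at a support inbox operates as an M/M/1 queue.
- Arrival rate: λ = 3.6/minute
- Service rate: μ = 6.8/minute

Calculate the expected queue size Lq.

ρ = λ/μ = 3.6/6.8 = 0.5294
For M/M/1: Lq = λ²/(μ(μ-λ))
Lq = 12.96/(6.8 × 3.20)
Lq = 0.5956 emails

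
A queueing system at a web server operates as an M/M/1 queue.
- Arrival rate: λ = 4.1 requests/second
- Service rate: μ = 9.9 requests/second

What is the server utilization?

Server utilization: ρ = λ/μ
ρ = 4.1/9.9 = 0.4141
The server is busy 41.41% of the time.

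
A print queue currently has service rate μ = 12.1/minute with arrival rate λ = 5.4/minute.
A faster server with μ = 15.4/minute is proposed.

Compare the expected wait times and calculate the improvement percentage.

System 1: ρ₁ = 5.4/12.1 = 0.4463, W₁ = 1/(12.1-5.4) = 0.14925
System 2: ρ₂ = 5.4/15.4 = 0.3506, W₂ = 1/(15.4-5.4) = 0.10000
Improvement: (W₁-W₂)/W₁ = (0.14925-0.10000)/0.14925 = 33.00%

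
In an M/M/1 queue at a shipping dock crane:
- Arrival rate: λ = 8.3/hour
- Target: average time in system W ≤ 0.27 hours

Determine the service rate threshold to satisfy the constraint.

For M/M/1: W = 1/(μ-λ)
Need W ≤ 0.27, so 1/(μ-λ) ≤ 0.27
μ - λ ≥ 1/0.27 = 3.7037
μ ≥ 8.3 + 3.7037 = 12.0037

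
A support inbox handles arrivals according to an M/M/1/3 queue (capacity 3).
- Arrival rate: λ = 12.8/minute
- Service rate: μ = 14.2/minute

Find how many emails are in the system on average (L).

ρ = λ/μ = 12.8/14.2 = 0.9014
P₀ = (1-ρ)/(1-ρ^(K+1)) = (1-0.9014)/(1-0.9014^4) = 0.09860/0.3398 = 0.2902
P_K = P₀×ρ^K = 0.2902 × 0.9014^3 = 0.2902 × 0.7324 = 0.2125
L = ρ[1 - (K+1)ρ^K + Kρ^(K+1)] / [(1-ρ)(1-ρ^(K+1))]
L = 0.9014 × (1 - 4×0.7324073 + 3×0.6601919) / ((1 - 0.9014) × (1 - 0.6601919)) = 1.3706 emails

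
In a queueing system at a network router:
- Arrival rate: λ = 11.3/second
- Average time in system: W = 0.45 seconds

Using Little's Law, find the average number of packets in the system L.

Little's Law: L = λW
L = 11.3 × 0.45 = 5.0850 packets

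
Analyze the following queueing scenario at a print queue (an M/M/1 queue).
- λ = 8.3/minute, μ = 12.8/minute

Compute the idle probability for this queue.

ρ = λ/μ = 8.3/12.8 = 0.6484
P(0) = 1 - ρ = 1 - 0.6484 = 0.3516
The server is idle 35.16% of the time.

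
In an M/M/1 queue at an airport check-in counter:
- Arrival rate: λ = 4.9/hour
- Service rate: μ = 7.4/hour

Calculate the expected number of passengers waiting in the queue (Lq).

ρ = λ/μ = 4.9/7.4 = 0.6622
For M/M/1: Lq = λ²/(μ(μ-λ))
Lq = 24.01/(7.4 × 2.50)
Lq = 1.2978 passengers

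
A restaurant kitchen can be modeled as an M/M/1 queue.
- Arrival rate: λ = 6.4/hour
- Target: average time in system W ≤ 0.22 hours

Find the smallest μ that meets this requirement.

For M/M/1: W = 1/(μ-λ)
Need W ≤ 0.22, so 1/(μ-λ) ≤ 0.22
μ - λ ≥ 1/0.22 = 4.5455
μ ≥ 6.4 + 4.5455 = 10.9455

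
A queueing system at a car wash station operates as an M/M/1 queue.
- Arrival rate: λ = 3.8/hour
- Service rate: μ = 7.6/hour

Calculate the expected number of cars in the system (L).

ρ = λ/μ = 3.8/7.6 = 0.5000
For M/M/1: L = λ/(μ-λ)
L = 3.8/(7.6-3.8) = 3.8/3.80
L = 1.0000 cars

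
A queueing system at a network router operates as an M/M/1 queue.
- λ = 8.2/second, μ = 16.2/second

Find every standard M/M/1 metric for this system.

Step 1: ρ = λ/μ = 8.2/16.2 = 0.5062
Step 2: L = λ/(μ-λ) = 8.2/8.00 = 1.0250
Step 3: Lq = λ²/(μ(μ-λ)) = 67.24/(16.2×8.00) = 0.5188
Step 4: W = 1/(μ-λ) = 1/8.00 = 0.1250
Step 5: Wq = λ/(μ(μ-λ)) = 8.2/(16.2×8.00) = 0.06327
Step 6: P(0) = 1-ρ = 0.4938
Verify: L = λW = 8.2×0.1250 = 1.0250 ✔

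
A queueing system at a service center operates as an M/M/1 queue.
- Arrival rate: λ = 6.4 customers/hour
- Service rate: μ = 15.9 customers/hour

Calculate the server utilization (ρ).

Server utilization: ρ = λ/μ
ρ = 6.4/15.9 = 0.4025
The server is busy 40.25% of the time.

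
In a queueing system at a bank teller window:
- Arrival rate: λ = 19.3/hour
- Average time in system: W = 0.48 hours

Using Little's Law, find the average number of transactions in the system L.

Little's Law: L = λW
L = 19.3 × 0.48 = 9.2640 transactions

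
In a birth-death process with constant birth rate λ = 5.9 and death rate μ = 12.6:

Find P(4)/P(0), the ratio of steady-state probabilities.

For constant rates: P(n)/P(0) = (λ/μ)^n
P(4)/P(0) = (5.9/12.6)^4 = 0.468254^4 = 0.04808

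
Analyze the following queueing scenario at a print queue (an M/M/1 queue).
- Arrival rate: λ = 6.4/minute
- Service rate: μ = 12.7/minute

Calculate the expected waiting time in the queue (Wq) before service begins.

First, compute utilization: ρ = λ/μ = 6.4/12.7 = 0.5039
For M/M/1: Wq = λ/(μ(μ-λ))
Wq = 6.4/(12.7 × (12.7-6.4))
Wq = 6.4/(12.7 × 6.30)
Wq = 0.07999 minutes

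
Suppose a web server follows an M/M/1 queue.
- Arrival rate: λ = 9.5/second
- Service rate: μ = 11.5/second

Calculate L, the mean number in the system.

ρ = λ/μ = 9.5/11.5 = 0.8261
For M/M/1: L = λ/(μ-λ)
L = 9.5/(11.5-9.5) = 9.5/2.00
L = 4.7500 requests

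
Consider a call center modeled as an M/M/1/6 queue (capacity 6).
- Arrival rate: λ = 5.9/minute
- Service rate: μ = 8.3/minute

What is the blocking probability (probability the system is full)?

ρ = λ/μ = 5.9/8.3 = 0.71084
P₀ = (1-ρ)/(1-ρ^(K+1)) = (1-0.71084)/(1-0.71084^7) = 0.2892/0.9083 = 0.3184
P_K = P₀×ρ^K = 0.3184 × 0.71084^6 = 0.3184 × 0.1290 = 0.04107
Blocking probability = 4.11%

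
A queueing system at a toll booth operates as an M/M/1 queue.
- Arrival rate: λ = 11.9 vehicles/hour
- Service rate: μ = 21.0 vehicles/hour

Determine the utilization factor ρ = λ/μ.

Server utilization: ρ = λ/μ
ρ = 11.9/21.0 = 0.5667
The server is busy 56.67% of the time.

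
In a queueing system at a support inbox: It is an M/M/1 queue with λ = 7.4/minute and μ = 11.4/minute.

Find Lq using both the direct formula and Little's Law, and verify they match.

Method 1 (direct): Lq = λ²/(μ(μ-λ)) = 54.76/(11.4 × 4.00) = 1.2009

Method 2 (Little's Law):
W = 1/(μ-λ) = 1/4.00 = 0.2500
Wq = W - 1/μ = 0.2500 - 0.08772 = 0.16228
Lq = λWq = 7.4 × 0.16228 = 1.2009 ✔ (matches Method 1)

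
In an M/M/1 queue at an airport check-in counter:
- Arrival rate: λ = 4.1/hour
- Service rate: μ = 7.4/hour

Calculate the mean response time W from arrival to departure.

First, compute utilization: ρ = λ/μ = 4.1/7.4 = 0.5541
For M/M/1: W = 1/(μ-λ)
W = 1/(7.4-4.1) = 1/3.30
W = 0.3030 hours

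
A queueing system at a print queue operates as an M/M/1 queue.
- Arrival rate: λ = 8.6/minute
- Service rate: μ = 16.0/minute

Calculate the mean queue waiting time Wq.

First, compute utilization: ρ = λ/μ = 8.6/16.0 = 0.5375
For M/M/1: Wq = λ/(μ(μ-λ))
Wq = 8.6/(16.0 × (16.0-8.6))
Wq = 8.6/(16.0 × 7.40)
Wq = 0.07264 minutes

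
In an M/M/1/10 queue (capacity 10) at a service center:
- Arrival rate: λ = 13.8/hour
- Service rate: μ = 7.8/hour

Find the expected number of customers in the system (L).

ρ = λ/μ = 13.8/7.8 = 1.7692
P₀ = (1-ρ)/(1-ρ^(K+1)) = (1-1.7692)/(1-1.7692^11) = -0.7692/-530.5526 = 0.001450
P_K = P₀×ρ^K = 0.001450 × 1.7692^10 = 0.001450 × 300.4480 = 0.4356
L = ρ[1 - (K+1)ρ^K + Kρ^(K+1)] / [(1-ρ)(1-ρ^(K+1))]
L = 1.7692 × (1 - 11×300.4480 + 10×531.5526) / ((1 - 1.7692) × (1 - 531.5526)) = 8.7207 customers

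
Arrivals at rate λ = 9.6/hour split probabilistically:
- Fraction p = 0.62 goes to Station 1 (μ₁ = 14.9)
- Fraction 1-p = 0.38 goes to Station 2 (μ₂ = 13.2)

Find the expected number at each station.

Effective rates: λ₁ = 9.6×0.62 = 5.952, λ₂ = 9.6×0.38 = 3.648
Station 1: ρ₁ = 5.952/14.9 = 0.39946, L₁ = ρ₁/(1-ρ₁) = 0.39946/(1-0.39946) = 0.6652
Station 2: ρ₂ = 3.648/13.2 = 0.27636, L₂ = ρ₂/(1-ρ₂) = 0.27636/(1-0.27636) = 0.3819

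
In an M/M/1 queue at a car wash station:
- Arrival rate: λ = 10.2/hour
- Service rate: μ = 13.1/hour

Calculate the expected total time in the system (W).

First, compute utilization: ρ = λ/μ = 10.2/13.1 = 0.7786
For M/M/1: W = 1/(μ-λ)
W = 1/(13.1-10.2) = 1/2.90
W = 0.3448 hours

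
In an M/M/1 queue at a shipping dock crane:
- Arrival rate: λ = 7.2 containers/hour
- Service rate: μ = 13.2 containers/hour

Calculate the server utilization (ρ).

Server utilization: ρ = λ/μ
ρ = 7.2/13.2 = 0.5455
The server is busy 54.55% of the time.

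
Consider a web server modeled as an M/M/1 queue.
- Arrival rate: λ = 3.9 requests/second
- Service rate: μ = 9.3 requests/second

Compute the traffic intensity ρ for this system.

Server utilization: ρ = λ/μ
ρ = 3.9/9.3 = 0.4194
The server is busy 41.94% of the time.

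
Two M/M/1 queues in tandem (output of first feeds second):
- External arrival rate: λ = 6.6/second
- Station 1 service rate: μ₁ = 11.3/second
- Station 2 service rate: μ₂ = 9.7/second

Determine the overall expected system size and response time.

By Jackson's theorem, each station behaves as independent M/M/1.
Station 1: ρ₁ = 6.6/11.3 = 0.5841, L₁ = ρ₁/(1-ρ₁) = λ/(μ₁-λ) = 6.6/4.70 = 1.4043
Station 2: ρ₂ = 6.6/9.7 = 0.6804, L₂ = ρ₂/(1-ρ₂) = λ/(μ₂-λ) = 6.6/3.10 = 2.1290
Total: L = L₁ + L₂ = 1.4043 + 2.1290 = 3.5333
W = L/λ = 3.5333/6.6 = 0.5353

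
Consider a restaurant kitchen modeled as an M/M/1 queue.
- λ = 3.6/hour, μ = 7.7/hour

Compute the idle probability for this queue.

ρ = λ/μ = 3.6/7.7 = 0.4675
P(0) = 1 - ρ = 1 - 0.4675 = 0.5325
The server is idle 53.25% of the time.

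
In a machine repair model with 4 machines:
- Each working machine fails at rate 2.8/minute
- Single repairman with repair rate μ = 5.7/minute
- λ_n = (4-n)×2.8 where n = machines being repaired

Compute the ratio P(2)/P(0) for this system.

P(2)/P(0) = ∏_{i=0}^{2-1} λ_i/μ_{i+1}
= (4-0)×2.8/5.7 × (4-1)×2.8/5.7
= 2.8957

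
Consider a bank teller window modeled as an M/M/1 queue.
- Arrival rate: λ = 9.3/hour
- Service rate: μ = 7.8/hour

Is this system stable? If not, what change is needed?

Stability requires ρ = λ/(cμ) < 1
ρ = 9.3/(1 × 7.8) = 9.3/7.80 = 1.1923
Since 1.1923 ≥ 1, the system is UNSTABLE.
Queue grows without bound. Need μ > λ = 9.3.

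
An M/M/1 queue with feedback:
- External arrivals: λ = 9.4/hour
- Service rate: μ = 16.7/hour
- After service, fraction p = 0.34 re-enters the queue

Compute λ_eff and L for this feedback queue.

Effective arrival rate: λ_eff = λ/(1-p) = 9.4/(1-0.34) = 9.4/0.66 = 14.2424
ρ = λ_eff/μ = 14.2424/16.7 = 0.85284
L = ρ/(1-ρ) = 0.85284/(1-0.85284) = 5.7953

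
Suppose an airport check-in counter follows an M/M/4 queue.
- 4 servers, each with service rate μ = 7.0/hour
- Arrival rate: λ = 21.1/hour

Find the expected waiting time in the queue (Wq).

Traffic intensity: ρ = λ/(cμ) = 21.1/(4×7.0) = 0.7536
Since ρ = 0.7536 < 1, system is stable.
Offered load a = λ/μ = cρ = 21.1/7.0 = 3.0143
P₀ = [ Σₙ₌₀^3 aⁿ/n! + a^4/(4!(1-ρ)) ]⁻¹
Σ = a^0/0! + a^1/1! + a^2/2! + a^3/3! = 1.00000 + 3.01429 + 4.54296 + 4.56459 = 13.1218
a^4/(4!(1-ρ)) = 82.5539/(24 × 0.246429) = 13.9584
P₀ = 1/(13.1218 + 13.9584) = 0.03693
Lq = P₀·a^4·ρ / (4!(1-ρ)²) = 0.036927 × 82.5539 × 0.75357 / (24 × 0.060727) = 1.5762
Wq = Lq/λ = 1.5762/21.1 = 0.07470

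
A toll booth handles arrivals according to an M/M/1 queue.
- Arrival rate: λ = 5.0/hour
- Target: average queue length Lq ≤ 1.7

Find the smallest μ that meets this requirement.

For M/M/1: Lq = λ²/(μ(μ-λ))
Need Lq ≤ 1.7, i.e. μ(μ-λ) ≥ λ²/1.7
μ² - 5.0μ - 25.00/1.7 ≥ 0  →  μ² - 5.0μ - 14.70588 ≥ 0
Quadratic formula (positive root): μ = [λ + √(λ² + 4×14.70588)]/2
Discriminant: 25.00 + 4×14.70588 = 83.8235, √83.8235 = 9.15552
μ ≥ (5.0 + 9.15552)/2 = 7.0778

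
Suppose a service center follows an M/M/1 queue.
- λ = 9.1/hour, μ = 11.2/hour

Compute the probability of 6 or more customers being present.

ρ = λ/μ = 9.1/11.2 = 0.8125
P(N ≥ n) = ρⁿ
P(N ≥ 6) = 0.8125^6
P(N ≥ 6) = 0.2877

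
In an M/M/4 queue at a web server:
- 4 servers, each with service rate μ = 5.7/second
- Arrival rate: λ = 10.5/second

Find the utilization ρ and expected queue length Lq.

Traffic intensity: ρ = λ/(cμ) = 10.5/(4×5.7) = 0.4605
Since ρ = 0.4605 < 1, system is stable.
Offered load a = λ/μ = cρ = 10.5/5.7 = 1.8421
P₀ = [ Σₙ₌₀^3 aⁿ/n! + a^4/(4!(1-ρ)) ]⁻¹
Σ = a^0/0! + a^1/1! + a^2/2! + a^3/3! = 1.0000 + 1.8421 + 1.6967 + 1.0418 = 5.5806
a^4/(4!(1-ρ)) = 11.5148/(24 × 0.53947) = 0.8894
P₀ = 1/(5.5806 + 0.8894) = 0.1546
Lq = P₀·a^4·ρ / (4!(1-ρ)²) = 0.15456 × 11.5148 × 0.46053 / (24 × 0.29103) = 0.1173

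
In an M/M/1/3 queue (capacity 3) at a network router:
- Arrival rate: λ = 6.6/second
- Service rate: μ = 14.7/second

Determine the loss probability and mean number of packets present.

ρ = λ/μ = 6.6/14.7 = 0.44898
P₀ = (1-ρ)/(1-ρ^(K+1)) = (1-0.44898)/(1-0.44898^4) = 0.55102/0.95936 = 0.5744
P_K = P₀×ρ^K = 0.57436 × 0.44898^3 = 0.57436 × 0.090507 = 0.05198
Blocking probability P_3 = 0.05198 (5.20%)
L = ρ[1 - (K+1)ρ^K + Kρ^(K+1)] / [(1-ρ)(1-ρ^(K+1))]
L = 0.44898 × (1 - 4×0.09051 + 3×0.04064) / ((1 - 0.44898) × (1 - 0.04064)) = 0.6454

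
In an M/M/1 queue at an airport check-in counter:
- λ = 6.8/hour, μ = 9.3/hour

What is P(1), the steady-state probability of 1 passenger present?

ρ = λ/μ = 6.8/9.3 = 0.73118
P(n) = (1-ρ)ρⁿ
P(1) = (1-0.73118) × 0.73118^1
P(1) = 0.26882 × 0.73118
P(1) = 0.1966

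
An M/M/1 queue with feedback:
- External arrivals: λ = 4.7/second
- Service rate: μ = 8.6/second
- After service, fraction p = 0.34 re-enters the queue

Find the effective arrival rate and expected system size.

Effective arrival rate: λ_eff = λ/(1-p) = 4.7/(1-0.34) = 4.7/0.66 = 7.1212
ρ = λ_eff/μ = 7.1212/8.6 = 0.82805
L = ρ/(1-ρ) = 0.82805/(1-0.82805) = 4.8156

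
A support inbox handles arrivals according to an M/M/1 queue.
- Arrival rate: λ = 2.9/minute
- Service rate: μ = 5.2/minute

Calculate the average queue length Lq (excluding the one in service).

ρ = λ/μ = 2.9/5.2 = 0.5577
For M/M/1: Lq = λ²/(μ(μ-λ))
Lq = 8.41/(5.2 × 2.30)
Lq = 0.7032 emails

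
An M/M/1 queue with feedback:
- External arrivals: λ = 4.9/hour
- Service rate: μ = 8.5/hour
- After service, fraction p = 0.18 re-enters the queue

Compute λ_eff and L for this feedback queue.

Effective arrival rate: λ_eff = λ/(1-p) = 4.9/(1-0.18) = 4.9/0.82 = 5.9756
ρ = λ_eff/μ = 5.9756/8.5 = 0.70301
L = ρ/(1-ρ) = 0.70301/(1-0.70301) = 2.3671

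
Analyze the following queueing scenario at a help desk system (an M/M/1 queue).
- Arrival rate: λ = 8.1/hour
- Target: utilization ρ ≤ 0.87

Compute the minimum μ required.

ρ = λ/μ, so μ = λ/ρ
μ ≥ 8.1/0.87 = 9.3103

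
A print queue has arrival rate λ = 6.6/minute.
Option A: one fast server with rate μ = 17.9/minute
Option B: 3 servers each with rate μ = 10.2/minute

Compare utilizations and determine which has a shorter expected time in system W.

Option A: single server μ = 17.9 (M/M/1)
  ρ_A = 6.6/17.9 = 0.3687
  W_A = 1/(μ-λ) = 1/(17.9-6.6) = 1/11.30 = 0.08850

Option B: 3 servers μ = 10.2 (M/M/3)
  ρ_B = λ/(cμ) = 6.6/(3×10.2) = 0.2157
  Offered load a = λ/μ = cρ = 6.6/10.2 = 0.6471
  P₀ = [ Σₙ₌₀^2 aⁿ/n! + a^3/(3!(1-ρ)) ]⁻¹
  Σ = a^0/0! + a^1/1! + a^2/2! = 1.0000 + 0.6471 + 0.2093 = 1.8564
  a^3/(3!(1-ρ)) = 0.2709/(6 × 0.7843) = 0.05757
  P₀ = 1/(1.8564 + 0.05757) = 0.5225
  Lq = P₀·a^3·ρ / (3!(1-ρ)²) = 0.522474 × 0.270914 × 0.215686 / (6 × 0.615148) = 0.008272
  Wq_B = Lq/λ = 0.008272/6.6 = 0.001253
  W_B = Wq_B + 1/μ = 0.001253 + 0.09804 = 0.09929

Since W_A = 0.08850 < W_B = 0.09929, Option A (single fast server) has the shorter time in system.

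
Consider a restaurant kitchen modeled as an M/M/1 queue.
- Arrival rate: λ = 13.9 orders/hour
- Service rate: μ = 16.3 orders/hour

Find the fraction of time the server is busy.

Server utilization: ρ = λ/μ
ρ = 13.9/16.3 = 0.8528
The server is busy 85.28% of the time.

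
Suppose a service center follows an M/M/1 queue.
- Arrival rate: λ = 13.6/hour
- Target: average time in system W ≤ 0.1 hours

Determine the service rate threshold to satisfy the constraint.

For M/M/1: W = 1/(μ-λ)
Need W ≤ 0.1, so 1/(μ-λ) ≤ 0.1
μ - λ ≥ 1/0.1 = 10.0000
μ ≥ 13.6 + 10.0000 = 23.6000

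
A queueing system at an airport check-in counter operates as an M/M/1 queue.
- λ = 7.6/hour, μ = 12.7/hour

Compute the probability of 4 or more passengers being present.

ρ = λ/μ = 7.6/12.7 = 0.5984
P(N ≥ n) = ρⁿ
P(N ≥ 4) = 0.5984^4
P(N ≥ 4) = 0.1282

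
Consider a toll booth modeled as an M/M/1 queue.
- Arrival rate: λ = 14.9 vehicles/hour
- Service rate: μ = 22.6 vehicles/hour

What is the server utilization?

Server utilization: ρ = λ/μ
ρ = 14.9/22.6 = 0.6593
The server is busy 65.93% of the time.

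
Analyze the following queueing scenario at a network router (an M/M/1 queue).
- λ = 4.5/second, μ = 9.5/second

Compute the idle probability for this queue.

ρ = λ/μ = 4.5/9.5 = 0.4737
P(0) = 1 - ρ = 1 - 0.4737 = 0.5263
The server is idle 52.63% of the time.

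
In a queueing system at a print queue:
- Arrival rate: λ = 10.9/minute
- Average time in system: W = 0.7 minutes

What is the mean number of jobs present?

Little's Law: L = λW
L = 10.9 × 0.7 = 7.6300 jobs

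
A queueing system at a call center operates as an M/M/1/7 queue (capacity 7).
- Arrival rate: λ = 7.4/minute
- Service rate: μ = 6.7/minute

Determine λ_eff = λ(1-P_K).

ρ = λ/μ = 7.4/6.7 = 1.10448
P₀ = (1-ρ)/(1-ρ^(K+1)) = (1-1.10448)/(1-1.10448^8) = -0.10448/-1.2144 = 0.08603
P_K = P₀×ρ^K = 0.08603 × 1.10448^7 = 0.08603 × 2.0050 = 0.1725
λ_eff = λ(1-P_K) = 7.4 × (1 - 0.17249) = 7.4 × 0.82751 = 6.1236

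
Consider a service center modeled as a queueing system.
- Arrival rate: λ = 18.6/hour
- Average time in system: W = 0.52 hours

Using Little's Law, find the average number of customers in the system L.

Little's Law: L = λW
L = 18.6 × 0.52 = 9.6720 customers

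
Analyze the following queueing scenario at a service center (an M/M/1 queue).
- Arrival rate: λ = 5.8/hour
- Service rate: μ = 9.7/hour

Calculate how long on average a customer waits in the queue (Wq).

First, compute utilization: ρ = λ/μ = 5.8/9.7 = 0.5979
For M/M/1: Wq = λ/(μ(μ-λ))
Wq = 5.8/(9.7 × (9.7-5.8))
Wq = 5.8/(9.7 × 3.90)
Wq = 0.1533 hours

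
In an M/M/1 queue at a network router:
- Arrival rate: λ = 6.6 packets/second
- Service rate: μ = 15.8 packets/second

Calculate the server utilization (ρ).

Server utilization: ρ = λ/μ
ρ = 6.6/15.8 = 0.4177
The server is busy 41.77% of the time.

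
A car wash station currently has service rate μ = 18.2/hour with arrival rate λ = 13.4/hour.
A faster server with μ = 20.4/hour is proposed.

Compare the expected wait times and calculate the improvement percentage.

System 1: ρ₁ = 13.4/18.2 = 0.7363, W₁ = 1/(18.2-13.4) = 0.20833
System 2: ρ₂ = 13.4/20.4 = 0.6569, W₂ = 1/(20.4-13.4) = 0.14286
Improvement: (W₁-W₂)/W₁ = (0.20833-0.14286)/0.20833 = 31.43%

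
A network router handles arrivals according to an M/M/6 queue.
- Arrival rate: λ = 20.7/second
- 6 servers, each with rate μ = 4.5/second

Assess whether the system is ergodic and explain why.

Stability requires ρ = λ/(cμ) < 1
ρ = 20.7/(6 × 4.5) = 20.7/27.00 = 0.7667
Since 0.7667 < 1, the system is STABLE.
The servers are busy 76.67% of the time.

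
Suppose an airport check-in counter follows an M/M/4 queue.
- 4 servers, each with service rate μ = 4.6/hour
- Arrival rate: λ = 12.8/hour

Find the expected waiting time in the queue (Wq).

Traffic intensity: ρ = λ/(cμ) = 12.8/(4×4.6) = 0.6957
Since ρ = 0.6957 < 1, system is stable.
Offered load a = λ/μ = cρ = 12.8/4.6 = 2.7826
P₀ = [ Σₙ₌₀^3 aⁿ/n! + a^4/(4!(1-ρ)) ]⁻¹
Σ = a^0/0! + a^1/1! + a^2/2! + a^3/3! = 1.0000 + 2.7826 + 3.8715 + 3.5909 = 11.2450
a^4/(4!(1-ρ)) = 59.9527/(24 × 0.30435) = 8.2078
P₀ = 1/(11.2450 + 8.2078) = 0.05141
Lq = P₀·a^4·ρ / (4!(1-ρ)²) = 0.051407 × 59.9527 × 0.69565 / (24 × 0.092628) = 0.9644
Wq = Lq/λ = 0.96442/12.8 = 0.07535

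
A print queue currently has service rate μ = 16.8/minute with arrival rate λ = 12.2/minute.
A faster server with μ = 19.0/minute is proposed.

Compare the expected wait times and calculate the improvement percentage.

System 1: ρ₁ = 12.2/16.8 = 0.7262, W₁ = 1/(16.8-12.2) = 0.21739
System 2: ρ₂ = 12.2/19.0 = 0.6421, W₂ = 1/(19.0-12.2) = 0.14706
Improvement: (W₁-W₂)/W₁ = (0.21739-0.14706)/0.21739 = 32.35%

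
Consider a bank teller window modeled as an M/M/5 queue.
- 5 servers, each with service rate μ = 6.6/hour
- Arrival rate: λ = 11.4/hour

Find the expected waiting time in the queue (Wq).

Traffic intensity: ρ = λ/(cμ) = 11.4/(5×6.6) = 0.3455
Since ρ = 0.3455 < 1, system is stable.
Offered load a = λ/μ = cρ = 11.4/6.6 = 1.7273
P₀ = [ Σₙ₌₀^4 aⁿ/n! + a^5/(5!(1-ρ)) ]⁻¹
Σ = a^0/0! + a^1/1! + a^2/2! + a^3/3! + a^4/4! = 1.0000 + 1.7273 + 1.4917 + 0.8589 + 0.3709 = 5.4488
a^5/(5!(1-ρ)) = 15.3746/(120 × 0.65455) = 0.1957
P₀ = 1/(5.4488 + 0.1957) = 0.1772
Lq = P₀·a^5·ρ / (5!(1-ρ)²) = 0.17716 × 15.3746 × 0.34545 / (120 × 0.42843) = 0.01830
Wq = Lq/λ = 0.01830/11.4 = 0.001605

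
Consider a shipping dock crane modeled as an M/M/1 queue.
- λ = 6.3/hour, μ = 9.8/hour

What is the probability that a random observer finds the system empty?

ρ = λ/μ = 6.3/9.8 = 0.6429
P(0) = 1 - ρ = 1 - 0.6429 = 0.3571
The server is idle 35.71% of the time.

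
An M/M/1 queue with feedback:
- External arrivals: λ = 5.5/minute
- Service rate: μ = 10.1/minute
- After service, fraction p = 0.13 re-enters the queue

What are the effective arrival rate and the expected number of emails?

Effective arrival rate: λ_eff = λ/(1-p) = 5.5/(1-0.13) = 5.5/0.87 = 6.32184
ρ = λ_eff/μ = 6.32184/10.1 = 0.625925
L = ρ/(1-ρ) = 0.625925/(1-0.625925) = 1.6733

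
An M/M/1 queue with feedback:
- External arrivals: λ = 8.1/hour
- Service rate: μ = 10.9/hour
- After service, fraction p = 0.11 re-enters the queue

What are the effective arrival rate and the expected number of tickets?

Effective arrival rate: λ_eff = λ/(1-p) = 8.1/(1-0.11) = 8.1/0.89 = 9.10112
ρ = λ_eff/μ = 9.10112/10.9 = 0.834965
L = ρ/(1-ρ) = 0.834965/(1-0.834965) = 5.0593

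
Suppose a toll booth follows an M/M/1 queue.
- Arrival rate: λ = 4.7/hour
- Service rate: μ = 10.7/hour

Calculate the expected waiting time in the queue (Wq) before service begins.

First, compute utilization: ρ = λ/μ = 4.7/10.7 = 0.4393
For M/M/1: Wq = λ/(μ(μ-λ))
Wq = 4.7/(10.7 × (10.7-4.7))
Wq = 4.7/(10.7 × 6.00)
Wq = 0.07321 hours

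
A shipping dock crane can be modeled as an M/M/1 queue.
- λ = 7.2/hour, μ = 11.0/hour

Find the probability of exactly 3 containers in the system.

ρ = λ/μ = 7.2/11.0 = 0.6545
P(n) = (1-ρ)ρⁿ
P(3) = (1-0.6545) × 0.6545^3
P(3) = 0.34550 × 0.28037
P(3) = 0.09687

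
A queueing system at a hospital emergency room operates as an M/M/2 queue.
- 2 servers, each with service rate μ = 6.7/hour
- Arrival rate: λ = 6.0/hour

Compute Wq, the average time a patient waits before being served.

Traffic intensity: ρ = λ/(cμ) = 6.0/(2×6.7) = 0.4478
Since ρ = 0.4478 < 1, system is stable.
Offered load a = λ/μ = cρ = 6.0/6.7 = 0.8955
P₀ = [ Σₙ₌₀^1 aⁿ/n! + a^2/(2!(1-ρ)) ]⁻¹
Σ = a^0/0! + a^1/1! = 1.0000 + 0.8955 = 1.8955
a^2/(2!(1-ρ)) = 0.80196/(2 × 0.55224) = 0.7261
P₀ = 1/(1.8955 + 0.7261) = 0.3814
Lq = P₀·a^2·ρ / (2!(1-ρ)²) = 0.38144 × 0.80196 × 0.44776 / (2 × 0.30497) = 0.2246
Wq = Lq/λ = 0.2246/6.0 = 0.03743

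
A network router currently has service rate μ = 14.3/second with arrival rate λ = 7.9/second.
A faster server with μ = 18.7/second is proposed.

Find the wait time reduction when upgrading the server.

System 1: ρ₁ = 7.9/14.3 = 0.5524, W₁ = 1/(14.3-7.9) = 0.15625
System 2: ρ₂ = 7.9/18.7 = 0.4225, W₂ = 1/(18.7-7.9) = 0.092593
Improvement: (W₁-W₂)/W₁ = (0.15625-0.092593)/0.15625 = 40.74%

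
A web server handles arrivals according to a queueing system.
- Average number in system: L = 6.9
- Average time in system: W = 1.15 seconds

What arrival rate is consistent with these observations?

Little's Law: L = λW, so λ = L/W
λ = 6.9/1.15 = 6.0000 requests/second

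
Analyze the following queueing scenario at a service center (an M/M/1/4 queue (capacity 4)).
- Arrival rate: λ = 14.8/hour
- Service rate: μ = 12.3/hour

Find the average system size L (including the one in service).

ρ = λ/μ = 14.8/12.3 = 1.20325
P₀ = (1-ρ)/(1-ρ^(K+1)) = (1-1.20325)/(1-1.20325^5) = -0.2032/-1.5222 = 0.1335
P_K = P₀×ρ^K = 0.13352 × 1.20325^4 = 0.13352 × 2.0962 = 0.2799
L = ρ[1 - (K+1)ρ^K + Kρ^(K+1)] / [(1-ρ)(1-ρ^(K+1))]
L = 1.20325 × (1 - 5×2.096155 + 4×2.522199) / ((1 - 1.20325) × (1 - 2.522199)) = 2.3647 customers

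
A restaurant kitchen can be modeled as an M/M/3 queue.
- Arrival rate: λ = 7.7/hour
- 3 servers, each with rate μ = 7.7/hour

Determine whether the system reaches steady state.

Stability requires ρ = λ/(cμ) < 1
ρ = 7.7/(3 × 7.7) = 7.7/23.10 = 0.3333
Since 0.3333 < 1, the system is STABLE.
The servers are busy 33.33% of the time.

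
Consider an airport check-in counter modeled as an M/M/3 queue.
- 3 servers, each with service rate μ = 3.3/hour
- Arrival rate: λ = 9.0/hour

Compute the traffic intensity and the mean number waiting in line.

Traffic intensity: ρ = λ/(cμ) = 9.0/(3×3.3) = 0.9091
Since ρ = 0.9091 < 1, system is stable.
Offered load a = λ/μ = cρ = 9.0/3.3 = 2.7273
P₀ = [ Σₙ₌₀^2 aⁿ/n! + a^3/(3!(1-ρ)) ]⁻¹
Σ = a^0/0! + a^1/1! + a^2/2! = 1.0000 + 2.7273 + 3.7190 = 7.4463
a^3/(3!(1-ρ)) = 20.2855/(6 × 0.090909) = 37.1901
P₀ = 1/(7.4463 + 37.1901) = 0.02240
Lq = P₀·a^3·ρ / (3!(1-ρ)²) = 0.0224033 × 20.2855 × 0.909091 / (6 × 0.00826446) = 8.3318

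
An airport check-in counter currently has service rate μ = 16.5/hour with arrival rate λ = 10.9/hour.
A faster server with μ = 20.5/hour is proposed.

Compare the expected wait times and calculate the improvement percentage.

System 1: ρ₁ = 10.9/16.5 = 0.6606, W₁ = 1/(16.5-10.9) = 0.178571
System 2: ρ₂ = 10.9/20.5 = 0.5317, W₂ = 1/(20.5-10.9) = 0.104167
Improvement: (W₁-W₂)/W₁ = (0.178571-0.104167)/0.178571 = 41.67%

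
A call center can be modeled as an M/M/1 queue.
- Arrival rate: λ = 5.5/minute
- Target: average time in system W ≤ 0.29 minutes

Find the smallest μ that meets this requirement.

For M/M/1: W = 1/(μ-λ)
Need W ≤ 0.29, so 1/(μ-λ) ≤ 0.29
μ - λ ≥ 1/0.29 = 3.4483
μ ≥ 5.5 + 3.4483 = 8.9483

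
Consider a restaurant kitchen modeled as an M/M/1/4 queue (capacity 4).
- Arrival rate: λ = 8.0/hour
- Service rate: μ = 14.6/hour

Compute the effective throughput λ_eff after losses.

ρ = λ/μ = 8.0/14.6 = 0.54795
P₀ = (1-ρ)/(1-ρ^(K+1)) = (1-0.54795)/(1-0.54795^5) = 0.4520/0.9506 = 0.4755
P_K = P₀×ρ^K = 0.4755 × 0.54795^4 = 0.4755 × 0.09015 = 0.04287
λ_eff = λ(1-P_K) = 8.0 × (1 - 0.0428686) = 8.0 × 0.9571314 = 7.6571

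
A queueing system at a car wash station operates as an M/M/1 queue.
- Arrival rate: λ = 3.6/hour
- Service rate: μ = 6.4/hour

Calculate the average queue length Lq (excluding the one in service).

ρ = λ/μ = 3.6/6.4 = 0.5625
For M/M/1: Lq = λ²/(μ(μ-λ))
Lq = 12.96/(6.4 × 2.80)
Lq = 0.7232 cars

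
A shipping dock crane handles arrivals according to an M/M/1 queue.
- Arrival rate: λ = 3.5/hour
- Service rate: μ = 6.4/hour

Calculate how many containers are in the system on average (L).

ρ = λ/μ = 3.5/6.4 = 0.5469
For M/M/1: L = λ/(μ-λ)
L = 3.5/(6.4-3.5) = 3.5/2.90
L = 1.2069 containers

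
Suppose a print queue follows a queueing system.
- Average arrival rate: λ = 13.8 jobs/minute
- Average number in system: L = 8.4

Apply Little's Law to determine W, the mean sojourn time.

Little's Law: L = λW, so W = L/λ
W = 8.4/13.8 = 0.6087 minutes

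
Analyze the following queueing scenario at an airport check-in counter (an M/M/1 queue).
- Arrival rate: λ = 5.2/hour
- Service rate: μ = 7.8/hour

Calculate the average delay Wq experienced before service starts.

First, compute utilization: ρ = λ/μ = 5.2/7.8 = 0.6667
For M/M/1: Wq = λ/(μ(μ-λ))
Wq = 5.2/(7.8 × (7.8-5.2))
Wq = 5.2/(7.8 × 2.60)
Wq = 0.2564 hours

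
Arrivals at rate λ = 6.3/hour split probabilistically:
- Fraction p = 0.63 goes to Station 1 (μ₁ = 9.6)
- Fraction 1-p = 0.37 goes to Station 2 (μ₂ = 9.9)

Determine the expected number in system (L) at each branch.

Effective rates: λ₁ = 6.3×0.63 = 3.969, λ₂ = 6.3×0.37 = 2.331
Station 1: ρ₁ = 3.969/9.6 = 0.413438, L₁ = ρ₁/(1-ρ₁) = 0.413438/(1-0.413438) = 0.7048
Station 2: ρ₂ = 2.331/9.9 = 0.2355, L₂ = ρ₂/(1-ρ₂) = 0.2355/(1-0.2355) = 0.3080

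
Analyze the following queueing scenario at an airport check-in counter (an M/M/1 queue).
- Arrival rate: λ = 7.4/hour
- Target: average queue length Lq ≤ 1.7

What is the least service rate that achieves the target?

For M/M/1: Lq = λ²/(μ(μ-λ))
Need Lq ≤ 1.7, i.e. μ(μ-λ) ≥ λ²/1.7
μ² - 7.4μ - 54.76/1.7 ≥ 0  →  μ² - 7.4μ - 32.211765 ≥ 0
Quadratic formula (positive root): μ = [λ + √(λ² + 4×32.211765)]/2
Discriminant: 54.76 + 4×32.211765 = 183.6071, √183.6071 = 13.5502
μ ≥ (7.4 + 13.5502)/2 = 10.4751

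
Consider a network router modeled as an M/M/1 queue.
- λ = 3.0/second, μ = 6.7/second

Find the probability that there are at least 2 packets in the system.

ρ = λ/μ = 3.0/6.7 = 0.4478
P(N ≥ n) = ρⁿ
P(N ≥ 2) = 0.4478^2
P(N ≥ 2) = 0.2005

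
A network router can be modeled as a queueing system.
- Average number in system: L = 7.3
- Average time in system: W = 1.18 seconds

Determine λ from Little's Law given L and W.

Little's Law: L = λW, so λ = L/W
λ = 7.3/1.18 = 6.1864 packets/second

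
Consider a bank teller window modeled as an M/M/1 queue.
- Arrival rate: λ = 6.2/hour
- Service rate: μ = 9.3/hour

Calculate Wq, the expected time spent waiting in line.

First, compute utilization: ρ = λ/μ = 6.2/9.3 = 0.6667
For M/M/1: Wq = λ/(μ(μ-λ))
Wq = 6.2/(9.3 × (9.3-6.2))
Wq = 6.2/(9.3 × 3.10)
Wq = 0.2151 hours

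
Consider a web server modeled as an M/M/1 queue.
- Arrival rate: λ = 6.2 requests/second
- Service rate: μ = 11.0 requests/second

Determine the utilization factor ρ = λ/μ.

Server utilization: ρ = λ/μ
ρ = 6.2/11.0 = 0.5636
The server is busy 56.36% of the time.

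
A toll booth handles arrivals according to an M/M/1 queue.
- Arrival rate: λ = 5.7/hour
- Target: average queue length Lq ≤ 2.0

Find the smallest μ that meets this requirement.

For M/M/1: Lq = λ²/(μ(μ-λ))
Need Lq ≤ 2.0, i.e. μ(μ-λ) ≥ λ²/2.0
μ² - 5.7μ - 32.49/2.0 ≥ 0  →  μ² - 5.7μ - 16.2450 ≥ 0
Quadratic formula (positive root): μ = [λ + √(λ² + 4×16.2450)]/2
Discriminant: 32.49 + 4×16.2450 = 97.4700, √97.4700 = 9.87269
μ ≥ (5.7 + 9.87269)/2 = 7.7863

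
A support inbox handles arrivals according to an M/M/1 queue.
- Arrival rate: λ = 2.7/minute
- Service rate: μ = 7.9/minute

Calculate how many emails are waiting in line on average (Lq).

ρ = λ/μ = 2.7/7.9 = 0.3418
For M/M/1: Lq = λ²/(μ(μ-λ))
Lq = 7.29/(7.9 × 5.20)
Lq = 0.1775 emails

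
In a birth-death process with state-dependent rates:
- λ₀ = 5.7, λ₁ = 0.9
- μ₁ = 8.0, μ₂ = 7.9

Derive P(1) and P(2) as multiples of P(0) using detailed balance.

Balance equations:
State 0: λ₀P₀ = μ₁P₁ → P₁ = (λ₀/μ₁)P₀ = (5.7/8.0)P₀ = 0.7125P₀
State 1: P₂ = (λ₀λ₁)/(μ₁μ₂)P₀ = (5.7×0.9)/(8.0×7.9)P₀ = 0.08117P₀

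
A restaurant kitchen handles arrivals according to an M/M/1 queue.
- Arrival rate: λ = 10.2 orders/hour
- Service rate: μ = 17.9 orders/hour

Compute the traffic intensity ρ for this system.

Server utilization: ρ = λ/μ
ρ = 10.2/17.9 = 0.5698
The server is busy 56.98% of the time.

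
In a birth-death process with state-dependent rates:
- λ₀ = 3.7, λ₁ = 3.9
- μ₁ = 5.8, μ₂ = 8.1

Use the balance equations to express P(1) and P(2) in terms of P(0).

Balance equations:
State 0: λ₀P₀ = μ₁P₁ → P₁ = (λ₀/μ₁)P₀ = (3.7/5.8)P₀ = 0.6379P₀
State 1: P₂ = (λ₀λ₁)/(μ₁μ₂)P₀ = (3.7×3.9)/(5.8×8.1)P₀ = 0.3072P₀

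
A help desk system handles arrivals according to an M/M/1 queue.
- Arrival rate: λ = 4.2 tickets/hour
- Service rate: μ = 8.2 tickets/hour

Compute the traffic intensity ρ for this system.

Server utilization: ρ = λ/μ
ρ = 4.2/8.2 = 0.5122
The server is busy 51.22% of the time.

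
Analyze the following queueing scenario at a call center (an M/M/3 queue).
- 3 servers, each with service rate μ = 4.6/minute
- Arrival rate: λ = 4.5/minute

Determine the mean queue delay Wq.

Traffic intensity: ρ = λ/(cμ) = 4.5/(3×4.6) = 0.3261
Since ρ = 0.3261 < 1, system is stable.
Offered load a = λ/μ = cρ = 4.5/4.6 = 0.9783
P₀ = [ Σₙ₌₀^2 aⁿ/n! + a^3/(3!(1-ρ)) ]⁻¹
Σ = a^0/0! + a^1/1! + a^2/2! = 1.0000 + 0.9783 + 0.4785 = 2.4568
a^3/(3!(1-ρ)) = 0.9362/(6 × 0.6739) = 0.2315
P₀ = 1/(2.4568 + 0.2315) = 0.3720
Lq = P₀·a^3·ρ / (3!(1-ρ)²) = 0.3720 × 0.9362 × 0.3261 / (6 × 0.4542) = 0.04167
Wq = Lq/λ = 0.041674/4.5 = 0.009261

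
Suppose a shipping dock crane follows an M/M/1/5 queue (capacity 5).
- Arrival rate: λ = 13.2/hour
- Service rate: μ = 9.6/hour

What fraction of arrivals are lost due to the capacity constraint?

ρ = λ/μ = 13.2/9.6 = 1.3750
P₀ = (1-ρ)/(1-ρ^(K+1)) = (1-1.3750)/(1-1.3750^6) = -0.3750/-5.7580 = 0.06513
P_K = P₀×ρ^K = 0.06513 × 1.3750^5 = 0.06513 × 4.9149 = 0.3201
Blocking probability = 32.01%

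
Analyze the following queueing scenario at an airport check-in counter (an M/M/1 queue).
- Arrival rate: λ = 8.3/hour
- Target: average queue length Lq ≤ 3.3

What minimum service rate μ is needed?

For M/M/1: Lq = λ²/(μ(μ-λ))
Need Lq ≤ 3.3, i.e. μ(μ-λ) ≥ λ²/3.3
μ² - 8.3μ - 68.89/3.3 ≥ 0  →  μ² - 8.3μ - 20.87576 ≥ 0
Quadratic formula (positive root): μ = [λ + √(λ² + 4×20.87576)]/2
Discriminant: 68.89 + 4×20.87576 = 152.3930, √152.3930 = 12.3448
μ ≥ (8.3 + 12.3448)/2 = 10.3224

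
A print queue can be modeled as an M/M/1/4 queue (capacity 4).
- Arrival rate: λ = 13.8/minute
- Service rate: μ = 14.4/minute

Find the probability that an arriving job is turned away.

ρ = λ/μ = 13.8/14.4 = 0.9583
P₀ = (1-ρ)/(1-ρ^(K+1)) = (1-0.9583)/(1-0.9583^5) = 0.04170/0.1918 = 0.2174
P_K = P₀×ρ^K = 0.2174 × 0.9583^4 = 0.2174 × 0.8433 = 0.1833
Blocking probability = 18.33%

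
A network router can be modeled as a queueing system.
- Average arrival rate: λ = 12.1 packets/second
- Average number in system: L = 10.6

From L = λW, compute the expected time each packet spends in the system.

Little's Law: L = λW, so W = L/λ
W = 10.6/12.1 = 0.8760 seconds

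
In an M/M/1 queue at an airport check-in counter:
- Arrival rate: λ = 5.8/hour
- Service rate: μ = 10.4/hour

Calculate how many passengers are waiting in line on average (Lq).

ρ = λ/μ = 5.8/10.4 = 0.5577
For M/M/1: Lq = λ²/(μ(μ-λ))
Lq = 33.64/(10.4 × 4.60)
Lq = 0.7032 passengers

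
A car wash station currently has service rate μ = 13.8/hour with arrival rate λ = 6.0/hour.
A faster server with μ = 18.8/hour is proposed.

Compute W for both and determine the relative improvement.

System 1: ρ₁ = 6.0/13.8 = 0.4348, W₁ = 1/(13.8-6.0) = 0.1282
System 2: ρ₂ = 6.0/18.8 = 0.3191, W₂ = 1/(18.8-6.0) = 0.07812
Improvement: (W₁-W₂)/W₁ = (0.1282-0.07812)/0.1282 = 39.06%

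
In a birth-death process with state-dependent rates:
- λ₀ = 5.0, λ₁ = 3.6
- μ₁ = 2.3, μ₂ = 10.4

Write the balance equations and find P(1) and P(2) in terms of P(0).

Balance equations:
State 0: λ₀P₀ = μ₁P₁ → P₁ = (λ₀/μ₁)P₀ = (5.0/2.3)P₀ = 2.1739P₀
State 1: P₂ = (λ₀λ₁)/(μ₁μ₂)P₀ = (5.0×3.6)/(2.3×10.4)P₀ = 0.7525P₀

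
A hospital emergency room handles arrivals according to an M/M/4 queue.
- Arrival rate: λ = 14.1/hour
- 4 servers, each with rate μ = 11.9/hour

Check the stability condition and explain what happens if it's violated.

Stability requires ρ = λ/(cμ) < 1
ρ = 14.1/(4 × 11.9) = 14.1/47.60 = 0.2962
Since 0.2962 < 1, the system is STABLE.
The servers are busy 29.62% of the time.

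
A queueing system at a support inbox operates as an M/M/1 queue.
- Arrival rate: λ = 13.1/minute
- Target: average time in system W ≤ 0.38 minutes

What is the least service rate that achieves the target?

For M/M/1: W = 1/(μ-λ)
Need W ≤ 0.38, so 1/(μ-λ) ≤ 0.38
μ - λ ≥ 1/0.38 = 2.6316
μ ≥ 13.1 + 2.6316 = 15.7316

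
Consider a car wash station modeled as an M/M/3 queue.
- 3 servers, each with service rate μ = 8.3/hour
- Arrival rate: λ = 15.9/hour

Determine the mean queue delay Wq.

Traffic intensity: ρ = λ/(cμ) = 15.9/(3×8.3) = 0.6386
Since ρ = 0.6386 < 1, system is stable.
Offered load a = λ/μ = cρ = 15.9/8.3 = 1.9157
P₀ = [ Σₙ₌₀^2 aⁿ/n! + a^3/(3!(1-ρ)) ]⁻¹
Σ = a^0/0! + a^1/1! + a^2/2! = 1.00000 + 1.91566 + 1.83488 = 4.7505
a^3/(3!(1-ρ)) = 7.0300/(6 × 0.36145) = 3.2416
P₀ = 1/(4.7505 + 3.2416) = 0.1251
Lq = P₀·a^3·ρ / (3!(1-ρ)²) = 0.12512 × 7.0300 × 0.63855 / (6 × 0.13064) = 0.7166
Wq = Lq/λ = 0.7166/15.9 = 0.04507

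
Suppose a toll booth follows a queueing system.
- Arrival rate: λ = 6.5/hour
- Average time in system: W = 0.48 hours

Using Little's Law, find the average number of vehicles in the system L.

Little's Law: L = λW
L = 6.5 × 0.48 = 3.1200 vehicles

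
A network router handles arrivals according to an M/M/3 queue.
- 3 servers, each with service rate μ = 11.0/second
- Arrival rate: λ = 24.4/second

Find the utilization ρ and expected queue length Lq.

Traffic intensity: ρ = λ/(cμ) = 24.4/(3×11.0) = 0.7394
Since ρ = 0.7394 < 1, system is stable.
Offered load a = λ/μ = cρ = 24.4/11.0 = 2.2182
P₀ = [ Σₙ₌₀^2 aⁿ/n! + a^3/(3!(1-ρ)) ]⁻¹
Σ = a^0/0! + a^1/1! + a^2/2! = 1.000000 + 2.218182 + 2.460165 = 5.6783
a^3/(3!(1-ρ)) = 10.9142/(6 × 0.260606) = 6.9800
P₀ = 1/(5.6783 + 6.9800) = 0.07900
Lq = P₀·a^3·ρ / (3!(1-ρ)²) = 0.078999 × 10.9142 × 0.73939 / (6 × 0.067916) = 1.5645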